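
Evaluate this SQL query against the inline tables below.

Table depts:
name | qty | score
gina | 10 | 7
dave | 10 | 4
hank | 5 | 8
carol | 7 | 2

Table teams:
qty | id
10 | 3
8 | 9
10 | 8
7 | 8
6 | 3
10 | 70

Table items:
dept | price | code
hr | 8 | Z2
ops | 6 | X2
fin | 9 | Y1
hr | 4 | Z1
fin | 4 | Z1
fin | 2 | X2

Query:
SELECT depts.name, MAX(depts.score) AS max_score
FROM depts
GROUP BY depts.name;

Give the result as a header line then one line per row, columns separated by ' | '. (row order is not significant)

After GROUP BY (4 rows):
depts.name | max_score
gina | 7
dave | 4
hank | 8
carol | 2

== RESULT ==
depts.name | max_score
gina | 7
dave | 4
hank | 8
carol | 2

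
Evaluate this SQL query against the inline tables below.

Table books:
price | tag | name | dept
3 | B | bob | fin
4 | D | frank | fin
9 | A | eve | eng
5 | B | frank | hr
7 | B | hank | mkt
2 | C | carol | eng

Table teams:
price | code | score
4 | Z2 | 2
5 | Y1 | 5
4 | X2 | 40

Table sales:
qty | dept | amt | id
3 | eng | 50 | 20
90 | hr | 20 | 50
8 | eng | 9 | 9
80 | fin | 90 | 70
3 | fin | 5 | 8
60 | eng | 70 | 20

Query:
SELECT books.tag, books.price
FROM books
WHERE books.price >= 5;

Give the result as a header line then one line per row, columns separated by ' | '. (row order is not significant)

After WHERE (3 rows):
books.price | books.tag | books.name | books.dept
9 | A | eve | eng
5 | B | frank | hr
7 | B | hank | mkt
After SELECT (3 rows):
books.tag | books.price
A | 9
B | 5
B | 7

== RESULT ==
books.tag | books.price
A | 9
B | 5
B | 7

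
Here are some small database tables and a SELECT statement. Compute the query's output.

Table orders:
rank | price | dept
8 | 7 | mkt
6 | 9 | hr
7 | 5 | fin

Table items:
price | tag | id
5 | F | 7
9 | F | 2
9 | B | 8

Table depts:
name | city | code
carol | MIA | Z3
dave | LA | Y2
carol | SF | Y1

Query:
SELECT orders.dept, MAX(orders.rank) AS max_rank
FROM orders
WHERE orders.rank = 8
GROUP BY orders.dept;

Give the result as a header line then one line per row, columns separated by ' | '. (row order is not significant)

After WHERE (1 rows):
orders.rank | orders.price | orders.dept
8 | 7 | mkt
After GROUP BY (1 rows):
orders.dept | max_rank
mkt | 8

== RESULT ==
orders.dept | max_rank
mkt | 8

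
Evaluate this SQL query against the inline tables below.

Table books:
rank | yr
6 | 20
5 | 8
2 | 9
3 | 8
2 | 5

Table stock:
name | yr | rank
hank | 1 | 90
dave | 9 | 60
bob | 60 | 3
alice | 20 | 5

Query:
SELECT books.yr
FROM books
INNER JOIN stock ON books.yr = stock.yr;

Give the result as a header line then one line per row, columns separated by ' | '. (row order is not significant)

After JOIN stock (2 rows):
books.rank | books.yr | stock.name | stock.yr | stock.rank
6 | 20 | alice | 20 | 5
2 | 9 | dave | 9 | 60
After SELECT (2 rows):
books.yr
20
9

== RESULT ==
books.yr
20
9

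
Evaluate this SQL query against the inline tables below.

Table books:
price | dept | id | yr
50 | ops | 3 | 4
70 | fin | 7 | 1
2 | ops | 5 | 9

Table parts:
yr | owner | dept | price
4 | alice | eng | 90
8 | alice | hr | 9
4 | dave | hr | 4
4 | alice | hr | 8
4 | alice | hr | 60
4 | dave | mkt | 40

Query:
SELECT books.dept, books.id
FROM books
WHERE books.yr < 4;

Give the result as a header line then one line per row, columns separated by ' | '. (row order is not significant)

After WHERE (1 rows):
books.price | books.dept | books.id | books.yr
70 | fin | 7 | 1
After SELECT (1 rows):
books.dept | books.id
fin | 7

== RESULT ==
books.dept | books.id
fin | 7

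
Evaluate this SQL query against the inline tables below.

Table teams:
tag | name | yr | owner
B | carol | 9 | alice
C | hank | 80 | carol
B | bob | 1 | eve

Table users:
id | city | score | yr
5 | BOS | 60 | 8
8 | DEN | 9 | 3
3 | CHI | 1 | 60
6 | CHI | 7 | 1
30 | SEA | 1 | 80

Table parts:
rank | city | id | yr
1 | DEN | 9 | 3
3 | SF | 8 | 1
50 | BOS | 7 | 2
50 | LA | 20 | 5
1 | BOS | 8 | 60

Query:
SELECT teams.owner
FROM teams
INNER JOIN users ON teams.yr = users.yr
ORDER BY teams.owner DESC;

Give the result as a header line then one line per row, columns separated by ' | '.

== RESULT ==
teams.owner
eve
carol

Derivation:
After JOIN users (2 rows):
teams.tag | teams.name | teams.yr | teams.owner | users.id | users.city | users.score | users.yr
C | hank | 80 | carol | 30 | SEA | 1 | 80
B | bob | 1 | eve | 6 | CHI | 7 | 1
After SELECT (2 rows):
teams.owner
carol
eve
After ORDER BY (2 rows):
teams.owner
eve
carol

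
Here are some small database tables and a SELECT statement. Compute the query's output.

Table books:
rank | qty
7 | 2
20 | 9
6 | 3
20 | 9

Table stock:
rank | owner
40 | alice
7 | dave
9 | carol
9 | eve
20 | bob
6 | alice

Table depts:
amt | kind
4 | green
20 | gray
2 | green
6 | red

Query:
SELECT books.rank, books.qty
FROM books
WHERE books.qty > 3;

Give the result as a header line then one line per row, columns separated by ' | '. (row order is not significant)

After WHERE (2 rows):
books.rank | books.qty
20 | 9
20 | 9
After SELECT (2 rows):
books.rank | books.qty
20 | 9
20 | 9

== RESULT ==
books.rank | books.qty
20 | 9
20 | 9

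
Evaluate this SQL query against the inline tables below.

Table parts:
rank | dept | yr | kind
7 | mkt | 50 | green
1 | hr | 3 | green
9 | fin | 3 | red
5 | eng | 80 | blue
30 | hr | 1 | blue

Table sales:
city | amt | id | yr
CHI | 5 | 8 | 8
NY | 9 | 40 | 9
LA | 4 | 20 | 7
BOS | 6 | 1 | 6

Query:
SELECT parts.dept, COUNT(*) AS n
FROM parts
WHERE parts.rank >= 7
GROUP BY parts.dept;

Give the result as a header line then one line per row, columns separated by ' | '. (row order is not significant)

== RESULT ==
parts.dept | n
mkt | 1
fin | 1
hr | 1

Derivation:
After WHERE (3 rows):
parts.rank | parts.dept | parts.yr | parts.kind
7 | mkt | 50 | green
9 | fin | 3 | red
30 | hr | 1 | blue
After GROUP BY (3 rows):
parts.dept | n
mkt | 1
fin | 1
hr | 1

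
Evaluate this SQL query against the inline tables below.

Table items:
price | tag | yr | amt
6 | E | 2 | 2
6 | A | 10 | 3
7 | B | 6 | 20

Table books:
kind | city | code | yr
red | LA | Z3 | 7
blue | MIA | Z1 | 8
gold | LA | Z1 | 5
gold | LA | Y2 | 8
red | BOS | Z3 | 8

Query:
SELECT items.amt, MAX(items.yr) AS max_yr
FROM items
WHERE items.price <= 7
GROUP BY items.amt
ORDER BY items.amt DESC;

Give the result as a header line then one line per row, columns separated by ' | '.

== RESULT ==
items.amt | max_yr
20 | 6
3 | 10
2 | 2

Derivation:
After WHERE (3 rows):
items.price | items.tag | items.yr | items.amt
6 | E | 2 | 2
6 | A | 10 | 3
7 | B | 6 | 20
After GROUP BY (3 rows):
items.amt | max_yr
2 | 2
3 | 10
20 | 6
After ORDER BY (3 rows):
items.amt | max_yr
20 | 6
3 | 10
2 | 2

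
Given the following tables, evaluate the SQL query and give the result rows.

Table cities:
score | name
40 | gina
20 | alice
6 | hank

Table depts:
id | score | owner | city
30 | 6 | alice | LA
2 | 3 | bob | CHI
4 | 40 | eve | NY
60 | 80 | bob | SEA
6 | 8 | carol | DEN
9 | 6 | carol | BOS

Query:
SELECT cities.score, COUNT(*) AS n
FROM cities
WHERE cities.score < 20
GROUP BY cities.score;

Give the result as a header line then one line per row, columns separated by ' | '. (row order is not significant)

After WHERE (1 rows):
cities.score | cities.name
6 | hank
After GROUP BY (1 rows):
cities.score | n
6 | 1

== RESULT ==
cities.score | n
6 | 1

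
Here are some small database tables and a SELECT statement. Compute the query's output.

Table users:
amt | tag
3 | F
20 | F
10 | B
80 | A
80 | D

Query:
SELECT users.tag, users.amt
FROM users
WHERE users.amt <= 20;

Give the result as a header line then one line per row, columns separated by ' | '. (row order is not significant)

== RESULT ==
users.tag | users.amt
F | 3
F | 20
B | 10

Derivation:
After WHERE (3 rows):
users.amt | users.tag
3 | F
20 | F
10 | B
After SELECT (3 rows):
users.tag | users.amt
F | 3
F | 20
B | 10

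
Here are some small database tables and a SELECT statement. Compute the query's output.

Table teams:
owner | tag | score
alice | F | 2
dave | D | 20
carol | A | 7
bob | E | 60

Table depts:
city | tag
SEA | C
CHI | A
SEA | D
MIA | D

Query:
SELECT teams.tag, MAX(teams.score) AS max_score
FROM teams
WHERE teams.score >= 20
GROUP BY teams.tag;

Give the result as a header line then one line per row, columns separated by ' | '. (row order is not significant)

== RESULT ==
teams.tag | max_score
D | 20
E | 60

Derivation:
After WHERE (2 rows):
teams.owner | teams.tag | teams.score
dave | D | 20
bob | E | 60
After GROUP BY (2 rows):
teams.tag | max_score
D | 20
E | 60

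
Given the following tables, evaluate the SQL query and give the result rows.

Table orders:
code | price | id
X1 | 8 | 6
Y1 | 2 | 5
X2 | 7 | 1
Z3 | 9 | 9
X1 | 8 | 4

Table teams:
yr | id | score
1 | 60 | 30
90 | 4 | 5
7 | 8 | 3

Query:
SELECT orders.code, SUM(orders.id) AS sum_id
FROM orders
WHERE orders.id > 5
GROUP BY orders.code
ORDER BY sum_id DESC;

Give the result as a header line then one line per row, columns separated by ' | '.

After WHERE (2 rows):
orders.code | orders.price | orders.id
X1 | 8 | 6
Z3 | 9 | 9
After GROUP BY (2 rows):
orders.code | sum_id
X1 | 6
Z3 | 9
After ORDER BY (2 rows):
orders.code | sum_id
Z3 | 9
X1 | 6

== RESULT ==
orders.code | sum_id
Z3 | 9
X1 | 6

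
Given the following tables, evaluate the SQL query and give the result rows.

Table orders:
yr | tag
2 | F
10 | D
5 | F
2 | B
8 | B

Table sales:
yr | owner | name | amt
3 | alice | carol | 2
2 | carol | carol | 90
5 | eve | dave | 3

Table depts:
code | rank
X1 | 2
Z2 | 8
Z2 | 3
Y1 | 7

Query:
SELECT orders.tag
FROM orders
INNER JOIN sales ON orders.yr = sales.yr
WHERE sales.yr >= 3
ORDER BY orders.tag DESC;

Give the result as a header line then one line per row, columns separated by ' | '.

== RESULT ==
orders.tag
F

Derivation:
After JOIN sales (3 rows):
orders.yr | orders.tag | sales.yr | sales.owner | sales.name | sales.amt
2 | F | 2 | carol | carol | 90
5 | F | 5 | eve | dave | 3
2 | B | 2 | carol | carol | 90
After WHERE (1 rows):
orders.yr | orders.tag | sales.yr | sales.owner | sales.name | sales.amt
5 | F | 5 | eve | dave | 3
After SELECT (1 rows):
orders.tag
F
After ORDER BY (1 rows):
orders.tag
F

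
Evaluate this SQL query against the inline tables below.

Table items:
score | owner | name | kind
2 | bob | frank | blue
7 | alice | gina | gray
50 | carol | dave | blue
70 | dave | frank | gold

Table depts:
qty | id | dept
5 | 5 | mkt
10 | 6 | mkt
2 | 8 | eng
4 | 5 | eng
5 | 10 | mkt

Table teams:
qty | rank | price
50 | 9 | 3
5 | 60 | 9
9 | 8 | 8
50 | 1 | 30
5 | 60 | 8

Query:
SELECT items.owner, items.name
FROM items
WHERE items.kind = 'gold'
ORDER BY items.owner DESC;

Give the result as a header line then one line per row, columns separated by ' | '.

== RESULT ==
items.owner | items.name
dave | frank

Derivation:
After WHERE (1 rows):
items.score | items.owner | items.name | items.kind
70 | dave | frank | gold
After SELECT (1 rows):
items.owner | items.name
dave | frank
After ORDER BY (1 rows):
items.owner | items.name
dave | frank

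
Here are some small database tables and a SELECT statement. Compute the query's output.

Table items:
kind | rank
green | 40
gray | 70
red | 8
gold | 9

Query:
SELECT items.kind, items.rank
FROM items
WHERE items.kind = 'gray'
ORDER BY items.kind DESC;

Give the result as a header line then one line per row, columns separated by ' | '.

== RESULT ==
items.kind | items.rank
gray | 70

Derivation:
After WHERE (1 rows):
items.kind | items.rank
gray | 70
After SELECT (1 rows):
items.kind | items.rank
gray | 70
After ORDER BY (1 rows):
items.kind | items.rank
gray | 70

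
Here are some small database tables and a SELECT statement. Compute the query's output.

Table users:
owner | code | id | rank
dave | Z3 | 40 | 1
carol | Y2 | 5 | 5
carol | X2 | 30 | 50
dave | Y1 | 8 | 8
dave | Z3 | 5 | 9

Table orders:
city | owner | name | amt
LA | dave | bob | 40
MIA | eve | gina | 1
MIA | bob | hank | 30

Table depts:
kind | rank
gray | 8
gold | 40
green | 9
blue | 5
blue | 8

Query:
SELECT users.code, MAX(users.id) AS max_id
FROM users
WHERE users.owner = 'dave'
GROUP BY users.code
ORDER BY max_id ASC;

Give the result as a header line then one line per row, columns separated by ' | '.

== RESULT ==
users.code | max_id
Y1 | 8
Z3 | 40

Derivation:
After WHERE (3 rows):
users.owner | users.code | users.id | users.rank
dave | Z3 | 40 | 1
dave | Y1 | 8 | 8
dave | Z3 | 5 | 9
After GROUP BY (2 rows):
users.code | max_id
Z3 | 40
Y1 | 8
After ORDER BY (2 rows):
users.code | max_id
Y1 | 8
Z3 | 40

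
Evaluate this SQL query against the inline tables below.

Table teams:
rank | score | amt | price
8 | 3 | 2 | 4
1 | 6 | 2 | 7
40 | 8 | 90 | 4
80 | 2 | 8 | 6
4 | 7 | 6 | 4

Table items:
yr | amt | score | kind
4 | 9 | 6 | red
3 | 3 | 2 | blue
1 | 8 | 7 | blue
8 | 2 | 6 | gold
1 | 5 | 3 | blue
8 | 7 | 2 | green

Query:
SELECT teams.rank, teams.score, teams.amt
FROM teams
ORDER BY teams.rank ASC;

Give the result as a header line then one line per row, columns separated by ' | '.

After SELECT (5 rows):
teams.rank | teams.score | teams.amt
8 | 3 | 2
1 | 6 | 2
40 | 8 | 90
80 | 2 | 8
4 | 7 | 6
After ORDER BY (5 rows):
teams.rank | teams.score | teams.amt
1 | 6 | 2
4 | 7 | 6
8 | 3 | 2
40 | 8 | 90
80 | 2 | 8

== RESULT ==
teams.rank | teams.score | teams.amt
1 | 6 | 2
4 | 7 | 6
8 | 3 | 2
40 | 8 | 90
80 | 2 | 8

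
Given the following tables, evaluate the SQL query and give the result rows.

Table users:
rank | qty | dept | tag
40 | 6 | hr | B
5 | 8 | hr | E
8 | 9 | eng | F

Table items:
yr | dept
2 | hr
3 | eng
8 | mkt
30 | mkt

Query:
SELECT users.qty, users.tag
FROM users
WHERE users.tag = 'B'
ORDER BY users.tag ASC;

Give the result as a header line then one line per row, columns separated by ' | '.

== RESULT ==
users.qty | users.tag
6 | B

Derivation:
After WHERE (1 rows):
users.rank | users.qty | users.dept | users.tag
40 | 6 | hr | B
After SELECT (1 rows):
users.qty | users.tag
6 | B
After ORDER BY (1 rows):
users.qty | users.tag
6 | B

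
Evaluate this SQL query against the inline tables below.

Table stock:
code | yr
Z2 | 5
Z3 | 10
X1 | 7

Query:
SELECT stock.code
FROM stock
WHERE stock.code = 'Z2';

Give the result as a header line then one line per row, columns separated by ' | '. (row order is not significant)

After WHERE (1 rows):
stock.code | stock.yr
Z2 | 5
After SELECT (1 rows):
stock.code
Z2

== RESULT ==
stock.code
Z2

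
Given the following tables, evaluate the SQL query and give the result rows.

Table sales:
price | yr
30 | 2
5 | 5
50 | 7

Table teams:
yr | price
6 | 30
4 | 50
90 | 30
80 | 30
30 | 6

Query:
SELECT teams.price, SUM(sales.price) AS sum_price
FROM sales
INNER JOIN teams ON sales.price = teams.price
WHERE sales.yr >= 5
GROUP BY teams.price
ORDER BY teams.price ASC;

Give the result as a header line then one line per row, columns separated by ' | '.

== RESULT ==
teams.price | sum_price
50 | 50

Derivation:
After JOIN teams (4 rows):
sales.price | sales.yr | teams.yr | teams.price
30 | 2 | 6 | 30
30 | 2 | 90 | 30
30 | 2 | 80 | 30
50 | 7 | 4 | 50
After WHERE (1 rows):
sales.price | sales.yr | teams.yr | teams.price
50 | 7 | 4 | 50
After GROUP BY (1 rows):
teams.price | sum_price
50 | 50
After ORDER BY (1 rows):
teams.price | sum_price
50 | 50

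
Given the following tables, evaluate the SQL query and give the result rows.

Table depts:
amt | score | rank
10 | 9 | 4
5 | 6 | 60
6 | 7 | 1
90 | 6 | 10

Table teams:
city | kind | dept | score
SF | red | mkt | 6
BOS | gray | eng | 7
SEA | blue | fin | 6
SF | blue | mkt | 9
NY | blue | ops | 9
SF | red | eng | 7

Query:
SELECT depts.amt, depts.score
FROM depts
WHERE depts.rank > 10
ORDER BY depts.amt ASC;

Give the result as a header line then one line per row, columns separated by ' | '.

== RESULT ==
depts.amt | depts.score
5 | 6

Derivation:
After WHERE (1 rows):
depts.amt | depts.score | depts.rank
5 | 6 | 60
After SELECT (1 rows):
depts.amt | depts.score
5 | 6
After ORDER BY (1 rows):
depts.amt | depts.score
5 | 6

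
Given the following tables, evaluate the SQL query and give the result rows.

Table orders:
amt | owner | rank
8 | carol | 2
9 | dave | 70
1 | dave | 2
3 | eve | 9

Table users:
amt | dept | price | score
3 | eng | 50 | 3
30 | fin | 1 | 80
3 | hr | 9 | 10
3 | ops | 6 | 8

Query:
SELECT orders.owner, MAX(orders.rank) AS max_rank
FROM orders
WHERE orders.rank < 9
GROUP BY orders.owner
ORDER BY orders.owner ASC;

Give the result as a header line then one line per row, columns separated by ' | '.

After WHERE (2 rows):
orders.amt | orders.owner | orders.rank
8 | carol | 2
1 | dave | 2
After GROUP BY (2 rows):
orders.owner | max_rank
carol | 2
dave | 2
After ORDER BY (2 rows):
orders.owner | max_rank
carol | 2
dave | 2

== RESULT ==
orders.owner | max_rank
carol | 2
dave | 2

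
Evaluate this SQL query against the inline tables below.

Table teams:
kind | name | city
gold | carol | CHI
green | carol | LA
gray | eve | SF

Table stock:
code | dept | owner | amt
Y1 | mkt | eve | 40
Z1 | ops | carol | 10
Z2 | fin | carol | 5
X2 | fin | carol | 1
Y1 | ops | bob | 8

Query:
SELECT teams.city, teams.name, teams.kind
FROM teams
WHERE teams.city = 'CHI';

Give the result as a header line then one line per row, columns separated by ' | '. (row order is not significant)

After WHERE (1 rows):
teams.kind | teams.name | teams.city
gold | carol | CHI
After SELECT (1 rows):
teams.city | teams.name | teams.kind
CHI | carol | gold

== RESULT ==
teams.city | teams.name | teams.kind
CHI | carol | gold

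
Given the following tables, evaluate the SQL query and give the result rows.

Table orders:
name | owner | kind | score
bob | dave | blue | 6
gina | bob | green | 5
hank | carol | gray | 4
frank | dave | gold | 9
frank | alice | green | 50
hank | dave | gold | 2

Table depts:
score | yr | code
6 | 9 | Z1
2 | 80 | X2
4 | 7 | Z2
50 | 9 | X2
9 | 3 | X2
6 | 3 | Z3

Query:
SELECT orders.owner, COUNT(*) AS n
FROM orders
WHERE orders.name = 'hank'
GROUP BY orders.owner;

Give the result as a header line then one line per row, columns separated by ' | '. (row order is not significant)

== RESULT ==
orders.owner | n
carol | 1
dave | 1

Derivation:
After WHERE (2 rows):
orders.name | orders.owner | orders.kind | orders.score
hank | carol | gray | 4
hank | dave | gold | 2
After GROUP BY (2 rows):
orders.owner | n
carol | 1
dave | 1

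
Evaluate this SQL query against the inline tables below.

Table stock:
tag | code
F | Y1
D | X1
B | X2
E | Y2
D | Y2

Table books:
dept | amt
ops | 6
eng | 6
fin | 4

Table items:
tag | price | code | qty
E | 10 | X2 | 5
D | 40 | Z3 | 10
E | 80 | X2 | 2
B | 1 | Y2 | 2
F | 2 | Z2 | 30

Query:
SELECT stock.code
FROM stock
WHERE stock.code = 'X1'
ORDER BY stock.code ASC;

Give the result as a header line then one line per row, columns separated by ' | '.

After WHERE (1 rows):
stock.tag | stock.code
D | X1
After SELECT (1 rows):
stock.code
X1
After ORDER BY (1 rows):
stock.code
X1

== RESULT ==
stock.code
X1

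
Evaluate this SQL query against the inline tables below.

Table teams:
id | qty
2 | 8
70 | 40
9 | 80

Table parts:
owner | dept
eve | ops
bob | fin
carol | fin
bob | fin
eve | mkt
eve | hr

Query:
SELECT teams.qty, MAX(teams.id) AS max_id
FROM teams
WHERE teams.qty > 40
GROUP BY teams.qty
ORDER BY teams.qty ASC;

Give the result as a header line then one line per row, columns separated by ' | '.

== RESULT ==
teams.qty | max_id
80 | 9

Derivation:
After WHERE (1 rows):
teams.id | teams.qty
9 | 80
After GROUP BY (1 rows):
teams.qty | max_id
80 | 9
After ORDER BY (1 rows):
teams.qty | max_id
80 | 9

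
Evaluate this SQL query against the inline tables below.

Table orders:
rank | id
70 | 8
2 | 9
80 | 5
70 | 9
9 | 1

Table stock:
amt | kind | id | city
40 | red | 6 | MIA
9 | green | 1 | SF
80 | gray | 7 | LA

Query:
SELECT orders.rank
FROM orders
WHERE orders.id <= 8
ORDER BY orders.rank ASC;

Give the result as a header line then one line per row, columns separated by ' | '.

After WHERE (3 rows):
orders.rank | orders.id
70 | 8
80 | 5
9 | 1
After SELECT (3 rows):
orders.rank
70
80
9
After ORDER BY (3 rows):
orders.rank
9
70
80

== RESULT ==
orders.rank
9
70
80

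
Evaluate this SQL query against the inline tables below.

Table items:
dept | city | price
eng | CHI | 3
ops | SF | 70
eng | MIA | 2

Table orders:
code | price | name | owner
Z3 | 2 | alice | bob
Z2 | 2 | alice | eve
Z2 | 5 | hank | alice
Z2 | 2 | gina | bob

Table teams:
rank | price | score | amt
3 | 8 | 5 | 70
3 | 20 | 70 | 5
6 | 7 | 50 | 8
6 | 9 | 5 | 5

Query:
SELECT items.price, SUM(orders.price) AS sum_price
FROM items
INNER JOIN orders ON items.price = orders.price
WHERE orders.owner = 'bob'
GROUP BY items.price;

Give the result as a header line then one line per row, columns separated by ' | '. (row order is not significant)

After JOIN orders (3 rows):
items.dept | items.city | items.price | orders.code | orders.price | orders.name | orders.owner
eng | MIA | 2 | Z3 | 2 | alice | bob
eng | MIA | 2 | Z2 | 2 | alice | eve
eng | MIA | 2 | Z2 | 2 | gina | bob
After WHERE (2 rows):
items.dept | items.city | items.price | orders.code | orders.price | orders.name | orders.owner
eng | MIA | 2 | Z3 | 2 | alice | bob
eng | MIA | 2 | Z2 | 2 | gina | bob
After GROUP BY (1 rows):
items.price | sum_price
2 | 4

== RESULT ==
items.price | sum_price
2 | 4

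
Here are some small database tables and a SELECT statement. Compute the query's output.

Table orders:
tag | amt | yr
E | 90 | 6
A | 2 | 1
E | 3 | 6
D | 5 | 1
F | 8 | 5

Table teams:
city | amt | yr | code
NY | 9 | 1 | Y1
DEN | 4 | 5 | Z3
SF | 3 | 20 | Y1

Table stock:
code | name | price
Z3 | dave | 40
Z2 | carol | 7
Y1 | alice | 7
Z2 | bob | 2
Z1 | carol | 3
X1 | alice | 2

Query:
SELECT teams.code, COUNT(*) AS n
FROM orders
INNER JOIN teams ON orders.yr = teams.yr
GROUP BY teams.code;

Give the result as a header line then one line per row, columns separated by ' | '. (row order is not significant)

After JOIN teams (3 rows):
orders.tag | orders.amt | orders.yr | teams.city | teams.amt | teams.yr | teams.code
A | 2 | 1 | NY | 9 | 1 | Y1
D | 5 | 1 | NY | 9 | 1 | Y1
F | 8 | 5 | DEN | 4 | 5 | Z3
After GROUP BY (2 rows):
teams.code | n
Y1 | 2
Z3 | 1

== RESULT ==
teams.code | n
Y1 | 2
Z3 | 1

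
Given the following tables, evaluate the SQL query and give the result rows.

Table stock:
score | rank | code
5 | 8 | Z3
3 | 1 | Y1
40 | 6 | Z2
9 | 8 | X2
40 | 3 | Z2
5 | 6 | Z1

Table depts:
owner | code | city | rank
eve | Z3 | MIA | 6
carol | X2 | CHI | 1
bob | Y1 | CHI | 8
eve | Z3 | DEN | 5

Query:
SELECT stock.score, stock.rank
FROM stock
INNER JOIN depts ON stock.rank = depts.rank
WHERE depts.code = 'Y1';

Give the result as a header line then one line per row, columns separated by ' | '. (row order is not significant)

After JOIN depts (5 rows):
stock.score | stock.rank | stock.code | depts.owner | depts.code | depts.city | depts.rank
5 | 8 | Z3 | bob | Y1 | CHI | 8
3 | 1 | Y1 | carol | X2 | CHI | 1
40 | 6 | Z2 | eve | Z3 | MIA | 6
9 | 8 | X2 | bob | Y1 | CHI | 8
5 | 6 | Z1 | eve | Z3 | MIA | 6
After WHERE (2 rows):
stock.score | stock.rank | stock.code | depts.owner | depts.code | depts.city | depts.rank
5 | 8 | Z3 | bob | Y1 | CHI | 8
9 | 8 | X2 | bob | Y1 | CHI | 8
After SELECT (2 rows):
stock.score | stock.rank
5 | 8
9 | 8

== RESULT ==
stock.score | stock.rank
5 | 8
9 | 8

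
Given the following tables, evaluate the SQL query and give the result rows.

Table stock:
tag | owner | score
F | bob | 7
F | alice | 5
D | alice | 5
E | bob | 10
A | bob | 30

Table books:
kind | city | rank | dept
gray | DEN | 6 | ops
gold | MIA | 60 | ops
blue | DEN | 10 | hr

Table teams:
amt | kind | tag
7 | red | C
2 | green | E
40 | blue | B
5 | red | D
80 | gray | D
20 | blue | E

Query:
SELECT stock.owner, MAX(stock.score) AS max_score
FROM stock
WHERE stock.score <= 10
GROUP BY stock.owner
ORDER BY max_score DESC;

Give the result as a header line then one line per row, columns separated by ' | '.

== RESULT ==
stock.owner | max_score
bob | 10
alice | 5

Derivation:
After WHERE (4 rows):
stock.tag | stock.owner | stock.score
F | bob | 7
F | alice | 5
D | alice | 5
E | bob | 10
After GROUP BY (2 rows):
stock.owner | max_score
bob | 10
alice | 5
After ORDER BY (2 rows):
stock.owner | max_score
bob | 10
alice | 5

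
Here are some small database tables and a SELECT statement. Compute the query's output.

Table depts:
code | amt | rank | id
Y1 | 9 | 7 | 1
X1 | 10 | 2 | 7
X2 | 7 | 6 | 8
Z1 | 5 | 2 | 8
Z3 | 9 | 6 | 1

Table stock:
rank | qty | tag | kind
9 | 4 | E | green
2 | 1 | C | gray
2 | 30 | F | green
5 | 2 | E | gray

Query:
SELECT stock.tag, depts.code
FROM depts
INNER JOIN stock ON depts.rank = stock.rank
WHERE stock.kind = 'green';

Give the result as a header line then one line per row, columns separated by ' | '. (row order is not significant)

== RESULT ==
stock.tag | depts.code
F | X1
F | Z1

Derivation:
After JOIN stock (4 rows):
depts.code | depts.amt | depts.rank | depts.id | stock.rank | stock.qty | stock.tag | stock.kind
X1 | 10 | 2 | 7 | 2 | 1 | C | gray
X1 | 10 | 2 | 7 | 2 | 30 | F | green
Z1 | 5 | 2 | 8 | 2 | 1 | C | gray
Z1 | 5 | 2 | 8 | 2 | 30 | F | green
After WHERE (2 rows):
depts.code | depts.amt | depts.rank | depts.id | stock.rank | stock.qty | stock.tag | stock.kind
X1 | 10 | 2 | 7 | 2 | 30 | F | green
Z1 | 5 | 2 | 8 | 2 | 30 | F | green
After SELECT (2 rows):
stock.tag | depts.code
F | X1
F | Z1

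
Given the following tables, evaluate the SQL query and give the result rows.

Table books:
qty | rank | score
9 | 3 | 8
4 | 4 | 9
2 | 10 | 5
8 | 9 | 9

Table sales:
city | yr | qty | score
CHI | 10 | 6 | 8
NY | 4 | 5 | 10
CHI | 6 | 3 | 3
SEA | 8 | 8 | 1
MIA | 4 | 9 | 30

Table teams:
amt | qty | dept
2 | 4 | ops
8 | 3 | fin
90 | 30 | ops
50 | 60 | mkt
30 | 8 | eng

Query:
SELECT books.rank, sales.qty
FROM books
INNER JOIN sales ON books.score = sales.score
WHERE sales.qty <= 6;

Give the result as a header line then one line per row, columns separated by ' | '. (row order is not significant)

After JOIN sales (1 rows):
books.qty | books.rank | books.score | sales.city | sales.yr | sales.qty | sales.score
9 | 3 | 8 | CHI | 10 | 6 | 8
After WHERE (1 rows):
books.qty | books.rank | books.score | sales.city | sales.yr | sales.qty | sales.score
9 | 3 | 8 | CHI | 10 | 6 | 8
After SELECT (1 rows):
books.rank | sales.qty
3 | 6

== RESULT ==
books.rank | sales.qty
3 | 6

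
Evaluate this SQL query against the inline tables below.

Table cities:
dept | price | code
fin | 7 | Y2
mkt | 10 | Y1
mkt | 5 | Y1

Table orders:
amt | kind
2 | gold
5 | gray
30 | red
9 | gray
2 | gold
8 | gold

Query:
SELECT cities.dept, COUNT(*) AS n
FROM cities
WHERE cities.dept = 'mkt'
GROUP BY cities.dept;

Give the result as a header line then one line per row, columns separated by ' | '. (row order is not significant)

== RESULT ==
cities.dept | n
mkt | 2

Derivation:
After WHERE (2 rows):
cities.dept | cities.price | cities.code
mkt | 10 | Y1
mkt | 5 | Y1
After GROUP BY (1 rows):
cities.dept | n
mkt | 2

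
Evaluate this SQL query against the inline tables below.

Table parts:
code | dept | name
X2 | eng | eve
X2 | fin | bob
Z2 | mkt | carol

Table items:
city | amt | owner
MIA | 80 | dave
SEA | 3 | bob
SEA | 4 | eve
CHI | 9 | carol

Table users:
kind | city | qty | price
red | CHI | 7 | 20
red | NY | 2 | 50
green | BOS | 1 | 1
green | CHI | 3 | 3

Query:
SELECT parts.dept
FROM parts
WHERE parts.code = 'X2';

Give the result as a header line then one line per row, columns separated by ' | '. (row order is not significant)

After WHERE (2 rows):
parts.code | parts.dept | parts.name
X2 | eng | eve
X2 | fin | bob
After SELECT (2 rows):
parts.dept
eng
fin

== RESULT ==
parts.dept
eng
fin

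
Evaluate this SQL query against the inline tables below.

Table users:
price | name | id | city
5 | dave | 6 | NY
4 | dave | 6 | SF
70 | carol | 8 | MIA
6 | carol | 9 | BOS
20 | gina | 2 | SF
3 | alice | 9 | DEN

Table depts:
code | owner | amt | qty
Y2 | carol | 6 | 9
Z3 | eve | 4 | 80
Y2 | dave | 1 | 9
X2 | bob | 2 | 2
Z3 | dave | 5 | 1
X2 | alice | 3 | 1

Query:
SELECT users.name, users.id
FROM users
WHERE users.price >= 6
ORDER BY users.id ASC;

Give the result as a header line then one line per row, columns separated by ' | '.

== RESULT ==
users.name | users.id
gina | 2
carol | 8
carol | 9

Derivation:
After WHERE (3 rows):
users.price | users.name | users.id | users.city
70 | carol | 8 | MIA
6 | carol | 9 | BOS
20 | gina | 2 | SF
After SELECT (3 rows):
users.name | users.id
carol | 8
carol | 9
gina | 2
After ORDER BY (3 rows):
users.name | users.id
gina | 2
carol | 8
carol | 9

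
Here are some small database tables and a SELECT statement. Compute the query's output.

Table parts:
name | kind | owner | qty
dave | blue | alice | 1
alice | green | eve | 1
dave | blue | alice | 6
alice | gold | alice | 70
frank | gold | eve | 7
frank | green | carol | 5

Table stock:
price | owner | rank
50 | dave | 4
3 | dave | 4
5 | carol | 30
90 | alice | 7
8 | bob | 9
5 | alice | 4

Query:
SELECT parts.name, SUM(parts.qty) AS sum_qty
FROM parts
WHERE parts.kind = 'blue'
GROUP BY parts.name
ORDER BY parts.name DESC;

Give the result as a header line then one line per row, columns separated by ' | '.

== RESULT ==
parts.name | sum_qty
dave | 7

Derivation:
After WHERE (2 rows):
parts.name | parts.kind | parts.owner | parts.qty
dave | blue | alice | 1
dave | blue | alice | 6
After GROUP BY (1 rows):
parts.name | sum_qty
dave | 7
After ORDER BY (1 rows):
parts.name | sum_qty
dave | 7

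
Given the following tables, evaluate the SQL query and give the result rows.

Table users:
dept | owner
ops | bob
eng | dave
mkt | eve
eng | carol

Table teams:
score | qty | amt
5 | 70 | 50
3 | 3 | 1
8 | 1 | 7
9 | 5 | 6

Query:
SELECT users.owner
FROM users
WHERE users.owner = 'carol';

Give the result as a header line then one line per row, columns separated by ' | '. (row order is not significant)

After WHERE (1 rows):
users.dept | users.owner
eng | carol
After SELECT (1 rows):
users.owner
carol

== RESULT ==
users.owner
carol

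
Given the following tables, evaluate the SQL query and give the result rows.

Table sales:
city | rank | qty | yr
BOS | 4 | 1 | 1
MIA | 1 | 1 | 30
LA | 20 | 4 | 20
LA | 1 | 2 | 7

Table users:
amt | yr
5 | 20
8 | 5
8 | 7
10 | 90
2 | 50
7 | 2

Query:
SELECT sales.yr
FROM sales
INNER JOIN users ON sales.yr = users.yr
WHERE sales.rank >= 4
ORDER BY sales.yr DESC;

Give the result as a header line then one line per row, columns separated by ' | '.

== RESULT ==
sales.yr
20

Derivation:
After JOIN users (2 rows):
sales.city | sales.rank | sales.qty | sales.yr | users.amt | users.yr
LA | 20 | 4 | 20 | 5 | 20
LA | 1 | 2 | 7 | 8 | 7
After WHERE (1 rows):
sales.city | sales.rank | sales.qty | sales.yr | users.amt | users.yr
LA | 20 | 4 | 20 | 5 | 20
After SELECT (1 rows):
sales.yr
20
After ORDER BY (1 rows):
sales.yr
20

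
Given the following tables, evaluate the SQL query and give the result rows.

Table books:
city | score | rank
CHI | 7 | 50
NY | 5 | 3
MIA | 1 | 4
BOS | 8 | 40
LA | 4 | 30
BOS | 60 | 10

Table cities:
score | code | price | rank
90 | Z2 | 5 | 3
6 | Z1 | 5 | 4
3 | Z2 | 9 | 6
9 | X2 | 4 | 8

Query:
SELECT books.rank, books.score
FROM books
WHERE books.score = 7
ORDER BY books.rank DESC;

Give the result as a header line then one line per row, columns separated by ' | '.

== RESULT ==
books.rank | books.score
50 | 7

Derivation:
After WHERE (1 rows):
books.city | books.score | books.rank
CHI | 7 | 50
After SELECT (1 rows):
books.rank | books.score
50 | 7
After ORDER BY (1 rows):
books.rank | books.score
50 | 7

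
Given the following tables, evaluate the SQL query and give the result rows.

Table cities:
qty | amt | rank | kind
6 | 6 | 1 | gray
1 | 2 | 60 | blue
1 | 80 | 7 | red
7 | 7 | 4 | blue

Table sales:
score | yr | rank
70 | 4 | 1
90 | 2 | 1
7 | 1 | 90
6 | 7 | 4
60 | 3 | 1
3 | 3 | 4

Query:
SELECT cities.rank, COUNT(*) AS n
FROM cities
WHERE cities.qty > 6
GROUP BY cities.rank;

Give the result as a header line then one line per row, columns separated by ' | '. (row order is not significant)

After WHERE (1 rows):
cities.qty | cities.amt | cities.rank | cities.kind
7 | 7 | 4 | blue
After GROUP BY (1 rows):
cities.rank | n
4 | 1

== RESULT ==
cities.rank | n
4 | 1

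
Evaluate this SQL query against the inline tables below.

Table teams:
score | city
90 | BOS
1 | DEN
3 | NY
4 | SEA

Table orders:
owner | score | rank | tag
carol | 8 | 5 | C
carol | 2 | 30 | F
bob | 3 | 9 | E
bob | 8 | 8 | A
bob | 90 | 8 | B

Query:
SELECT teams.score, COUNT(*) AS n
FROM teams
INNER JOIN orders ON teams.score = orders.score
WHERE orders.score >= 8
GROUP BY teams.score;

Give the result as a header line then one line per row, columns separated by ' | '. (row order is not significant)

After JOIN orders (2 rows):
teams.score | teams.city | orders.owner | orders.score | orders.rank | orders.tag
90 | BOS | bob | 90 | 8 | B
3 | NY | bob | 3 | 9 | E
After WHERE (1 rows):
teams.score | teams.city | orders.owner | orders.score | orders.rank | orders.tag
90 | BOS | bob | 90 | 8 | B
After GROUP BY (1 rows):
teams.score | n
90 | 1

== RESULT ==
teams.score | n
90 | 1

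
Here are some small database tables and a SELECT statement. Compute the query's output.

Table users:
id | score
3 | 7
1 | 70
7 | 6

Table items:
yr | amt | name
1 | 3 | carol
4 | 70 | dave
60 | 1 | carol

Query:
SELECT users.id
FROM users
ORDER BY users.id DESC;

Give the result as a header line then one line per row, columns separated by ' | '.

After SELECT (3 rows):
users.id
3
1
7
After ORDER BY (3 rows):
users.id
7
3
1

== RESULT ==
users.id
7
3
1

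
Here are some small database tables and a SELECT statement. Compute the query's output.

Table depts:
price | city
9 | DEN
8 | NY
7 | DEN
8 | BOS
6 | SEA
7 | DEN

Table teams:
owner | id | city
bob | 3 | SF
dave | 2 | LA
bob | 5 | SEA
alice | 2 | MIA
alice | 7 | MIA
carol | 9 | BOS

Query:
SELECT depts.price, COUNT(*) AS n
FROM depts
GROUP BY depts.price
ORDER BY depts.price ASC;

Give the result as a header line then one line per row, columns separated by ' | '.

== RESULT ==
depts.price | n
6 | 1
7 | 2
8 | 2
9 | 1

Derivation:
After GROUP BY (4 rows):
depts.price | n
9 | 1
8 | 2
7 | 2
6 | 1
After ORDER BY (4 rows):
depts.price | n
6 | 1
7 | 2
8 | 2
9 | 1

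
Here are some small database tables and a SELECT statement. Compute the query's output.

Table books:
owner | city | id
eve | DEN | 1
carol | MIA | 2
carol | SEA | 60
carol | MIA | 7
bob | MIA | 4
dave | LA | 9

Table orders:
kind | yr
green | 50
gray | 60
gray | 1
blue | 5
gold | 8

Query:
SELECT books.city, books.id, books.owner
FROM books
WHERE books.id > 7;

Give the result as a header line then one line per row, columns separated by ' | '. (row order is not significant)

== RESULT ==
books.city | books.id | books.owner
SEA | 60 | carol
LA | 9 | dave

Derivation:
After WHERE (2 rows):
books.owner | books.city | books.id
carol | SEA | 60
dave | LA | 9
After SELECT (2 rows):
books.city | books.id | books.owner
SEA | 60 | carol
LA | 9 | dave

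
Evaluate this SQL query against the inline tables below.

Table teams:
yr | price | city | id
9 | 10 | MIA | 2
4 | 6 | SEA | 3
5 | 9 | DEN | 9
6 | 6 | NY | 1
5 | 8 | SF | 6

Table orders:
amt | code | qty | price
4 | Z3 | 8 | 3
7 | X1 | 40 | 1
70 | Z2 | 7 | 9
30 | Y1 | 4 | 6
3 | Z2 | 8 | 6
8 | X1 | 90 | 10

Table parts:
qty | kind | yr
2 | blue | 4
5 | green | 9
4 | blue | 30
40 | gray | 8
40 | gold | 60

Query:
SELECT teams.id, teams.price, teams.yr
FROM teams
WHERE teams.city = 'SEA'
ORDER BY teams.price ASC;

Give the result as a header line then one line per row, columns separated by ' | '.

After WHERE (1 rows):
teams.yr | teams.price | teams.city | teams.id
4 | 6 | SEA | 3
After SELECT (1 rows):
teams.id | teams.price | teams.yr
3 | 6 | 4
After ORDER BY (1 rows):
teams.id | teams.price | teams.yr
3 | 6 | 4

== RESULT ==
teams.id | teams.price | teams.yr
3 | 6 | 4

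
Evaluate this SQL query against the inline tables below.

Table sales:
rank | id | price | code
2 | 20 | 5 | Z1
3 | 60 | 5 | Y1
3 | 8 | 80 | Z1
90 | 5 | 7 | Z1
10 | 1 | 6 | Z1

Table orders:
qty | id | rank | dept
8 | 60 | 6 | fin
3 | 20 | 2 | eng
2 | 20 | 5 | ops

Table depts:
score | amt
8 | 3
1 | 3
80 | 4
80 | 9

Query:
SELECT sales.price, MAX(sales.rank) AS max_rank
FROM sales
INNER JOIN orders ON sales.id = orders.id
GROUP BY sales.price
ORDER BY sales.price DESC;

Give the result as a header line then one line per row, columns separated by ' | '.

After JOIN orders (3 rows):
sales.rank | sales.id | sales.price | sales.code | orders.qty | orders.id | orders.rank | orders.dept
2 | 20 | 5 | Z1 | 3 | 20 | 2 | eng
2 | 20 | 5 | Z1 | 2 | 20 | 5 | ops
3 | 60 | 5 | Y1 | 8 | 60 | 6 | fin
After GROUP BY (1 rows):
sales.price | max_rank
5 | 3
After ORDER BY (1 rows):
sales.price | max_rank
5 | 3

== RESULT ==
sales.price | max_rank
5 | 3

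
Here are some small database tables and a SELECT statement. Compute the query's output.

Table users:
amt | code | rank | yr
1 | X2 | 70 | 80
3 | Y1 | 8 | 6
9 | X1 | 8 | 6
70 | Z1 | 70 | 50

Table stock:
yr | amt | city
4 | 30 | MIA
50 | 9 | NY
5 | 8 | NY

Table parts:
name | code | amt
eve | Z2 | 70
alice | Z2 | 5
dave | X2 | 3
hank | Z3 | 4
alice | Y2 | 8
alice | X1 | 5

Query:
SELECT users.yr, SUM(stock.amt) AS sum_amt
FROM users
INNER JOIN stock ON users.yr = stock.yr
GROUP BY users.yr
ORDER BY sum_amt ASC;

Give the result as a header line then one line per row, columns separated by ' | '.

== RESULT ==
users.yr | sum_amt
50 | 9

Derivation:
After JOIN stock (1 rows):
users.amt | users.code | users.rank | users.yr | stock.yr | stock.amt | stock.city
70 | Z1 | 70 | 50 | 50 | 9 | NY
After GROUP BY (1 rows):
users.yr | sum_amt
50 | 9
After ORDER BY (1 rows):
users.yr | sum_amt
50 | 9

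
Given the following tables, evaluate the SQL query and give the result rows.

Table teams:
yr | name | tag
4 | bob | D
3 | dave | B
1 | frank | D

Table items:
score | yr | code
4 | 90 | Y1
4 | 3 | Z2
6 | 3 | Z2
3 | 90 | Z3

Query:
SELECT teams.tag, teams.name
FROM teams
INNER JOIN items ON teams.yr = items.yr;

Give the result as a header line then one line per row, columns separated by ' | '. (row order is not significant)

After JOIN items (2 rows):
teams.yr | teams.name | teams.tag | items.score | items.yr | items.code
3 | dave | B | 4 | 3 | Z2
3 | dave | B | 6 | 3 | Z2
After SELECT (2 rows):
teams.tag | teams.name
B | dave
B | dave

== RESULT ==
teams.tag | teams.name
B | dave
B | dave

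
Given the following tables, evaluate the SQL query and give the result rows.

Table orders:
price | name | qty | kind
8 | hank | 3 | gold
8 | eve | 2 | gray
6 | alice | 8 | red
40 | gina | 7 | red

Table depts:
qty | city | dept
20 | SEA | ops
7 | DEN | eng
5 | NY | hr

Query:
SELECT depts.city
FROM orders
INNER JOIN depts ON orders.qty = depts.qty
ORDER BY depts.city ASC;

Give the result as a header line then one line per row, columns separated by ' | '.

After JOIN depts (1 rows):
orders.price | orders.name | orders.qty | orders.kind | depts.qty | depts.city | depts.dept
40 | gina | 7 | red | 7 | DEN | eng
After SELECT (1 rows):
depts.city
DEN
After ORDER BY (1 rows):
depts.city
DEN

== RESULT ==
depts.city
DEN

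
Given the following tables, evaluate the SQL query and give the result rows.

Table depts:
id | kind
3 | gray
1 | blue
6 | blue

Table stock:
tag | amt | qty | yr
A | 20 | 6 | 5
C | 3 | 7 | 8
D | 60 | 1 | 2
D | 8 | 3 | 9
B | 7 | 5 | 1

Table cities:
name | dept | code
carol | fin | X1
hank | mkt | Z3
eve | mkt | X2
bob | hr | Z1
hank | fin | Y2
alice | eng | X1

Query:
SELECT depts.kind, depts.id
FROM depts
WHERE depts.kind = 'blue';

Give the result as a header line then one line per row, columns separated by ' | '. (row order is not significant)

== RESULT ==
depts.kind | depts.id
blue | 1
blue | 6

Derivation:
After WHERE (2 rows):
depts.id | depts.kind
1 | blue
6 | blue
After SELECT (2 rows):
depts.kind | depts.id
blue | 1
blue | 6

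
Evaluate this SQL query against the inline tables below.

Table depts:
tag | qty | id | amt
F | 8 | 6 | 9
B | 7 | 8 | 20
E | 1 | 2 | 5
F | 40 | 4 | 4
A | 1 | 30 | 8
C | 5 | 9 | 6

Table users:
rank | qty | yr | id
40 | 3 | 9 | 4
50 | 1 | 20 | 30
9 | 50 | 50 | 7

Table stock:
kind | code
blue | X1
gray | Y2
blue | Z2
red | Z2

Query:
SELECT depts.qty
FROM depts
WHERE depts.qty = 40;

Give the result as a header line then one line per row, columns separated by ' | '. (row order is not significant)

After WHERE (1 rows):
depts.tag | depts.qty | depts.id | depts.amt
F | 40 | 4 | 4
After SELECT (1 rows):
depts.qty
40

== RESULT ==
depts.qty
40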